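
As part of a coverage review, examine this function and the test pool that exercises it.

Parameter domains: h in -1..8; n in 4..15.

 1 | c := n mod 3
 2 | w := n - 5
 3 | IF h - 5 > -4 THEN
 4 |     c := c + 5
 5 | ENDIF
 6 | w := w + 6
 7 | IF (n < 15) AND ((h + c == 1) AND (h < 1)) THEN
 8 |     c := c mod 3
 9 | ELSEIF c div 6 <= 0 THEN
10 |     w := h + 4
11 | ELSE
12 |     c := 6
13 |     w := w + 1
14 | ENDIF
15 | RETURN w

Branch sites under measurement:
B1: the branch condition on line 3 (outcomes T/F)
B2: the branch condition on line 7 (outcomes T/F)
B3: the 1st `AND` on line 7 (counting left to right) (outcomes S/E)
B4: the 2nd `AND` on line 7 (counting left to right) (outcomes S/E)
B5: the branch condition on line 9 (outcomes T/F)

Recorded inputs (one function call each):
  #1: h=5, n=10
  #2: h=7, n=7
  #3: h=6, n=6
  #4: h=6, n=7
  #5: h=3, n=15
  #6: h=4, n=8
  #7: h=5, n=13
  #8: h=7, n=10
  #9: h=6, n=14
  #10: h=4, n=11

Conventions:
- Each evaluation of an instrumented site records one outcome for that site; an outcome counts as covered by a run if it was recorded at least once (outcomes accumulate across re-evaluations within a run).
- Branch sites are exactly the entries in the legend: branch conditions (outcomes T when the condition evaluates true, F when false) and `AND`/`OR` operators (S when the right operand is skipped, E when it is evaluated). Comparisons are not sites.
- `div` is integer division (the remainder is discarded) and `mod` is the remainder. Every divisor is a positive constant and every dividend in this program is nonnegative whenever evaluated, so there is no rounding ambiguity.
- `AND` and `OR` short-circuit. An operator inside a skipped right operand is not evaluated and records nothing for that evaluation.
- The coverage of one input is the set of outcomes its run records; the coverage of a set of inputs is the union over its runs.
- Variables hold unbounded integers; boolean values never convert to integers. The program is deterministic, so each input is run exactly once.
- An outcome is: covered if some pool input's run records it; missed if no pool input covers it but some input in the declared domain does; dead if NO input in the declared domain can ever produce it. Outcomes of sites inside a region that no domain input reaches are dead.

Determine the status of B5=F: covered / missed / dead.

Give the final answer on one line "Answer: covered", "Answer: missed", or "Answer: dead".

B5=F is recorded by pool input(s) 1, 2, 4, 6, 7, 8, 9, 10 -> covered

Answer: covered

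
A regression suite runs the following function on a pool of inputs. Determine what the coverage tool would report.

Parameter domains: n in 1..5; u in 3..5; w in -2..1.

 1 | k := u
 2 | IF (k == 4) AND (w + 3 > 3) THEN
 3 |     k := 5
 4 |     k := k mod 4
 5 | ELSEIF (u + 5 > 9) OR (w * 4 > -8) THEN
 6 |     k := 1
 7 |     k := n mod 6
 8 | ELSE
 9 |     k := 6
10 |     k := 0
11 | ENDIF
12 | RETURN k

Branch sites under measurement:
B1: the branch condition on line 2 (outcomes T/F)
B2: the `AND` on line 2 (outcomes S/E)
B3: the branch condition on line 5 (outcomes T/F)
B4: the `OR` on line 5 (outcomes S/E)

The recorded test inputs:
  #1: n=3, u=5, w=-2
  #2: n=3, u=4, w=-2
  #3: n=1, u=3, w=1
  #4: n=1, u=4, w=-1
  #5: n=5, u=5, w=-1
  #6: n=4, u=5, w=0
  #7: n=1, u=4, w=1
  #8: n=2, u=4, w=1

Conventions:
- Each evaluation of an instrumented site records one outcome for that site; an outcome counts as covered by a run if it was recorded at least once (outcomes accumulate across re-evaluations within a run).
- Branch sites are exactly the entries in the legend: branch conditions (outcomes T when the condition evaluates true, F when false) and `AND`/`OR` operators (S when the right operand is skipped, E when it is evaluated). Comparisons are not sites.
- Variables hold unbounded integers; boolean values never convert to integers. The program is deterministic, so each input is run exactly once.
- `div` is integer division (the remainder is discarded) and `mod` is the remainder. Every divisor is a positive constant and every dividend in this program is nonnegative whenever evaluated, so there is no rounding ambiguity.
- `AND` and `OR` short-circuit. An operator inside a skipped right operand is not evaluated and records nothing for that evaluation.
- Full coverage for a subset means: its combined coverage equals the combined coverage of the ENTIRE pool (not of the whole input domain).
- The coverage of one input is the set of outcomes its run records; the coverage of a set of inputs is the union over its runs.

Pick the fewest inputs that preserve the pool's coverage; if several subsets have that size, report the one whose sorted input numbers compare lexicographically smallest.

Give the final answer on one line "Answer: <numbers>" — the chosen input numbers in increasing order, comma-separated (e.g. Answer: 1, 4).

run #1 (n=3, u=5, w=-2) runs B2->S, B1->F, B4->S, B3->T; records B1=F, B2=S, B3=T, B4=S
run #2 (n=3, u=4, w=-2) runs B2->E, B1->F, B4->E, B3->F; records B1=F, B2=E, B3=F, B4=E
run #3 (n=1, u=3, w=1) runs B2->S, B1->F, B4->E, B3->T; records B1=F, B2=S, B3=T, B4=E
run #4 (n=1, u=4, w=-1) runs B2->E, B1->F, B4->E, B3->T; records B1=F, B2=E, B3=T, B4=E
run #5 (n=5, u=5, w=-1) runs B2->S, B1->F, B4->S, B3->T; records B1=F, B2=S, B3=T, B4=S
run #6 (n=4, u=5, w=0) runs B2->S, B1->F, B4->S, B3->T; records B1=F, B2=S, B3=T, B4=S
run #7 (n=1, u=4, w=1) runs B2->E, B1->T; records B1=T, B2=E
run #8 (n=2, u=4, w=1) runs B2->E, B1->T; records B1=T, B2=E
union over all inputs: B1=T, B1=F, B2=S, B2=E, B3=T, B3=F, B4=S, B4=E (8 outcomes)
every size-1 subset falls short of the 8 outcomes (best: 4/8)
every size-2 subset falls short of the 8 outcomes (best: 7/8)
inputs {1, 2, 7} (size 3) cover everything; no size-3 subset with a lexicographically smaller index list covers all 8

Answer: 1, 2, 7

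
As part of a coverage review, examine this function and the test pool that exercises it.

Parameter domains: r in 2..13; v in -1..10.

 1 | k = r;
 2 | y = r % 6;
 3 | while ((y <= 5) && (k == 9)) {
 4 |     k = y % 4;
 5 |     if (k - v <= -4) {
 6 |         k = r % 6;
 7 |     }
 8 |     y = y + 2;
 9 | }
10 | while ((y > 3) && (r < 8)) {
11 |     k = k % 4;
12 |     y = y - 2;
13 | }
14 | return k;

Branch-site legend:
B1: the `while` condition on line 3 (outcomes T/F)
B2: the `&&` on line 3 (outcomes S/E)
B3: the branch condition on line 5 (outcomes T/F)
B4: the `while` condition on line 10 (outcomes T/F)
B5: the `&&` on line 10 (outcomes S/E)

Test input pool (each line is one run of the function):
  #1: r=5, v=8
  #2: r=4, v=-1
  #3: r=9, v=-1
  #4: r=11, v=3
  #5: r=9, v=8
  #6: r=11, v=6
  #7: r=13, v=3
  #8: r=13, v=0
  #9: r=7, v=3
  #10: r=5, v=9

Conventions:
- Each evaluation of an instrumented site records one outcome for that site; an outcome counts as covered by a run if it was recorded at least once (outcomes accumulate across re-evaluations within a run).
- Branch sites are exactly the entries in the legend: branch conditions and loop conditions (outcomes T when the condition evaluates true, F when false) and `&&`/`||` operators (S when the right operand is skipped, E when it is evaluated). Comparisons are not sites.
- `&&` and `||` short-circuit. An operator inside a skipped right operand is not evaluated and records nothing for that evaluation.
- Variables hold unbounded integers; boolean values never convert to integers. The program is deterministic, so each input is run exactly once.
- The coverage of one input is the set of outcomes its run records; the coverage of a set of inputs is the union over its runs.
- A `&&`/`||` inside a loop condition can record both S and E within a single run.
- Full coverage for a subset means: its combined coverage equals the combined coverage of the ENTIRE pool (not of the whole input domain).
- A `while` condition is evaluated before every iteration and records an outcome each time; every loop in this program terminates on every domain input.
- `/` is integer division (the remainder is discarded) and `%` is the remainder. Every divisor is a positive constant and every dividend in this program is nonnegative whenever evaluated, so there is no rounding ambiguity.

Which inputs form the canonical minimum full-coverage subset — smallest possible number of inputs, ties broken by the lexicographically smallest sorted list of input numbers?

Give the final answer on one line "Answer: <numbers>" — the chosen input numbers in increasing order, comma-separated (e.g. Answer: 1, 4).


input #1, r=5, v=8: outcomes B1=F, B2=E, B4=T, B4=F, B5=S, B5=E
input #2, r=4, v=-1: outcomes B1=F, B2=E, B4=T, B4=F, B5=S, B5=E
input #3, r=9, v=-1: outcomes B1=T, B1=F, B2=E, B3=F, B4=F, B5=E
input #4, r=11, v=3: outcomes B1=F, B2=E, B4=F, B5=E
input #5, r=9, v=8: outcomes B1=T, B1=F, B2=E, B3=T, B4=F, B5=E
input #6, r=11, v=6: outcomes B1=F, B2=E, B4=F, B5=E
input #7, r=13, v=3: outcomes B1=F, B2=E, B4=F, B5=S
input #8, r=13, v=0: outcomes B1=F, B2=E, B4=F, B5=S
input #9, r=7, v=3: outcomes B1=F, B2=E, B4=F, B5=S
input #10, r=5, v=9: outcomes B1=F, B2=E, B4=T, B4=F, B5=S, B5=E
together the pool reaches 9 outcomes: B1=T, B1=F, B2=E, B3=T, B3=F, B4=T, B4=F, B5=S, B5=E
no size-1 subset reaches all 9 outcomes (best union: 6/9)
no size-2 subset reaches all 9 outcomes (best union: 8/9)
size 3: inputs {1, 3, 5} cover all 9 outcomes, and no lexicographically smaller subset of this size does
Answer: 1, 3, 5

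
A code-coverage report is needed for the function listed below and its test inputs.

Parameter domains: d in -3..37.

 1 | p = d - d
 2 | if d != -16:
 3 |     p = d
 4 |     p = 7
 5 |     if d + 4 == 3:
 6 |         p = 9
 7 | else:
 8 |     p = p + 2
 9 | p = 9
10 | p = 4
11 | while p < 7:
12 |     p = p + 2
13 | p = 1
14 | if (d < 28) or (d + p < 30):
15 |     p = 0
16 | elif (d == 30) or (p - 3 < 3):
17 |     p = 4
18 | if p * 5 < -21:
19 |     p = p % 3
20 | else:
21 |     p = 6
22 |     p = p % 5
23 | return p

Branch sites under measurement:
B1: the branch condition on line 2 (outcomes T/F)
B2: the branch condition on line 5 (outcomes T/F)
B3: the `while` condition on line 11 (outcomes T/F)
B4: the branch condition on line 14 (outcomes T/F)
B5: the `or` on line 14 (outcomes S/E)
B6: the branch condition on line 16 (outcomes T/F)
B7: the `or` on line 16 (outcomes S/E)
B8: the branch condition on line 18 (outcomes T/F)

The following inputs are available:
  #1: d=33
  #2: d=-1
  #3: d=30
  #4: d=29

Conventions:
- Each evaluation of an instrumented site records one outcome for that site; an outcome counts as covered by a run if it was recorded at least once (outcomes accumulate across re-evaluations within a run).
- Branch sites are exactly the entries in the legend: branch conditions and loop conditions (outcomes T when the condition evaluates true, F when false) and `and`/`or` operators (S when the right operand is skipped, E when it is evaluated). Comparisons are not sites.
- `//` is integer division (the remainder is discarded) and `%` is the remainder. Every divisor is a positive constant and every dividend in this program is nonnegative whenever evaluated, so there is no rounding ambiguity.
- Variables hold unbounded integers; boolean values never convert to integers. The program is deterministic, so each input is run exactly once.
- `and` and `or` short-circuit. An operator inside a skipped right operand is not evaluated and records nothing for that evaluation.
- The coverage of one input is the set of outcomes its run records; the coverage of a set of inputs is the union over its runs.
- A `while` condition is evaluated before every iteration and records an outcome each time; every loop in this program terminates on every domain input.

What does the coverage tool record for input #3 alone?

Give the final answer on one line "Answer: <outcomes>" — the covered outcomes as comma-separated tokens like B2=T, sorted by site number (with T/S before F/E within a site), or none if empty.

Simulating input #3 (d=30) step by step:
  B1->T, B2->F, B3->T, B3->T, B3->F, B5->E, B4->F, B7->S, B6->T, B8->F
deduplicating events, the covered set is: B1=T, B2=F, B3=T, B3=F, B4=F, B5=E, B6=T, B7=S, B8=F

Answer: B1=T, B2=F, B3=T, B3=F, B4=F, B5=E, B6=T, B7=S, B8=F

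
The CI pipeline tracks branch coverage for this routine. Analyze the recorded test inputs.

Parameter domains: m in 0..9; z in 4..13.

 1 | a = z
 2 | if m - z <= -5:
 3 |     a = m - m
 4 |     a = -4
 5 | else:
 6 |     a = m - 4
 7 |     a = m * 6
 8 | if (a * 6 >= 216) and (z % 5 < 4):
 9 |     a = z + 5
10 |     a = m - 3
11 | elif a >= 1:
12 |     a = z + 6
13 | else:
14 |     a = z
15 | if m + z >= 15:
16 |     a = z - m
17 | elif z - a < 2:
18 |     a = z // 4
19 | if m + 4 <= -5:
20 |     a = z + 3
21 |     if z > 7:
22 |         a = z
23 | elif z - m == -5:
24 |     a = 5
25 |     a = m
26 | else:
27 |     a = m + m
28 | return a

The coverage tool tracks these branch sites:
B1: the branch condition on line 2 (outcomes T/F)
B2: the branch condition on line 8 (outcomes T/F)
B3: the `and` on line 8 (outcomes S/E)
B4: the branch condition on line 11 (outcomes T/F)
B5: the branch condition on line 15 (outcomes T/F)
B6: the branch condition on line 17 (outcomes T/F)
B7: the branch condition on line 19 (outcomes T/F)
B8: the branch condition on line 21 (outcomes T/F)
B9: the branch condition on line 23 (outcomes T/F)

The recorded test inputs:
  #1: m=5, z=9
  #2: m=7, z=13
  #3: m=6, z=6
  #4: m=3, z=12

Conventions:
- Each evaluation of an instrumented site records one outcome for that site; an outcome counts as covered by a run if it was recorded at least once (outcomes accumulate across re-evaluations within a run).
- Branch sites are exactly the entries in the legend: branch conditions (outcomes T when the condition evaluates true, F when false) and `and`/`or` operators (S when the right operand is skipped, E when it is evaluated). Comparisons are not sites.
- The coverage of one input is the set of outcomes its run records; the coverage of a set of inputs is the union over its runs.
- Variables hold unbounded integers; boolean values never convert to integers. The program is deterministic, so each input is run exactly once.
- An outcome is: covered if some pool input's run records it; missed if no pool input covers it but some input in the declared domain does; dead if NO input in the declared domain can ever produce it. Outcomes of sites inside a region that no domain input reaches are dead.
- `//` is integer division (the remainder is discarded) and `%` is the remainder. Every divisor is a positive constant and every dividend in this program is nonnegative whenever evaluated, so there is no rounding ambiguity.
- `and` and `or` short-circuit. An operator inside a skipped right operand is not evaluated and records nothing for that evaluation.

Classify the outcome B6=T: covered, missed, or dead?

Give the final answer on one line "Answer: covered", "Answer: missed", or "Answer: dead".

B6=T is recorded by pool input(s) 1 -> covered

Answer: covered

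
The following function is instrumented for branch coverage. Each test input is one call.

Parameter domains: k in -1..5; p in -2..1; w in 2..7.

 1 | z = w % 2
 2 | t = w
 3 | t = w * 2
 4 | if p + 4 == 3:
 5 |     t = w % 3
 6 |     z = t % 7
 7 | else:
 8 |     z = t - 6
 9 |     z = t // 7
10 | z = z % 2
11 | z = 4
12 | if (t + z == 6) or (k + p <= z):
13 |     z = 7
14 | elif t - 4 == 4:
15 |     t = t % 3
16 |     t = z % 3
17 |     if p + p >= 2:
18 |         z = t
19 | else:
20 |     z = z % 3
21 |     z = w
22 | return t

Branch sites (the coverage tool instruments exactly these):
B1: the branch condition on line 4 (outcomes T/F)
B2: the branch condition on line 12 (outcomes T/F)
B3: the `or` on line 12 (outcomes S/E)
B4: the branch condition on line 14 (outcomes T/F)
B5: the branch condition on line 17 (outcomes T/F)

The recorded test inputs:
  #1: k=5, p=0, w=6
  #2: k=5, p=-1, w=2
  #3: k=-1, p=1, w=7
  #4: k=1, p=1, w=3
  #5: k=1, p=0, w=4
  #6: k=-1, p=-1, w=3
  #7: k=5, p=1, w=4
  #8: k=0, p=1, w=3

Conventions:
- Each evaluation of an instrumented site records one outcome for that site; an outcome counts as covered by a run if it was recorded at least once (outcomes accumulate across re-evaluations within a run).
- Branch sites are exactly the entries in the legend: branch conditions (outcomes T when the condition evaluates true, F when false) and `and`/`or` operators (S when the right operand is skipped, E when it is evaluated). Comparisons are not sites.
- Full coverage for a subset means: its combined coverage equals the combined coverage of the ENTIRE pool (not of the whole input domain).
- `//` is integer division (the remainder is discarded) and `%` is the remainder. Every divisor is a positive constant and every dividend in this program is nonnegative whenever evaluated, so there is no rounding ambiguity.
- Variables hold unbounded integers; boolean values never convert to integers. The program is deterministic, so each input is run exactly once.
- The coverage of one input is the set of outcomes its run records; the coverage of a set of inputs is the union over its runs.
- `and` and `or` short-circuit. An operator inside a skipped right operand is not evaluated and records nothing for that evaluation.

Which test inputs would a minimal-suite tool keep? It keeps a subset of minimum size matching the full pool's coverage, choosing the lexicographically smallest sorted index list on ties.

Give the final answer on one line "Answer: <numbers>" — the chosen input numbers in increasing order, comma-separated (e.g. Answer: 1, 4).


input #1, k=5, p=0, w=6: outcomes B1=F, B2=F, B3=E, B4=F
input #2, k=5, p=-1, w=2: outcomes B1=T, B2=T, B3=S
input #3, k=-1, p=1, w=7: outcomes B1=F, B2=T, B3=E
input #4, k=1, p=1, w=3: outcomes B1=F, B2=T, B3=E
input #5, k=1, p=0, w=4: outcomes B1=F, B2=T, B3=E
input #6, k=-1, p=-1, w=3: outcomes B1=T, B2=T, B3=E
input #7, k=5, p=1, w=4: outcomes B1=F, B2=F, B3=E, B4=T, B5=T
input #8, k=0, p=1, w=3: outcomes B1=F, B2=T, B3=E
together the pool reaches 9 outcomes: B1=T, B1=F, B2=T, B2=F, B3=S, B3=E, B4=T, B4=F, B5=T
every size-1 subset falls short of the 9 outcomes (best: 5/9)
every size-2 subset falls short of the 9 outcomes (best: 8/9)
inputs {1, 2, 7} (size 3) cover everything; no size-3 subset with a lexicographically smaller index list covers all 9
Answer: 1, 2, 7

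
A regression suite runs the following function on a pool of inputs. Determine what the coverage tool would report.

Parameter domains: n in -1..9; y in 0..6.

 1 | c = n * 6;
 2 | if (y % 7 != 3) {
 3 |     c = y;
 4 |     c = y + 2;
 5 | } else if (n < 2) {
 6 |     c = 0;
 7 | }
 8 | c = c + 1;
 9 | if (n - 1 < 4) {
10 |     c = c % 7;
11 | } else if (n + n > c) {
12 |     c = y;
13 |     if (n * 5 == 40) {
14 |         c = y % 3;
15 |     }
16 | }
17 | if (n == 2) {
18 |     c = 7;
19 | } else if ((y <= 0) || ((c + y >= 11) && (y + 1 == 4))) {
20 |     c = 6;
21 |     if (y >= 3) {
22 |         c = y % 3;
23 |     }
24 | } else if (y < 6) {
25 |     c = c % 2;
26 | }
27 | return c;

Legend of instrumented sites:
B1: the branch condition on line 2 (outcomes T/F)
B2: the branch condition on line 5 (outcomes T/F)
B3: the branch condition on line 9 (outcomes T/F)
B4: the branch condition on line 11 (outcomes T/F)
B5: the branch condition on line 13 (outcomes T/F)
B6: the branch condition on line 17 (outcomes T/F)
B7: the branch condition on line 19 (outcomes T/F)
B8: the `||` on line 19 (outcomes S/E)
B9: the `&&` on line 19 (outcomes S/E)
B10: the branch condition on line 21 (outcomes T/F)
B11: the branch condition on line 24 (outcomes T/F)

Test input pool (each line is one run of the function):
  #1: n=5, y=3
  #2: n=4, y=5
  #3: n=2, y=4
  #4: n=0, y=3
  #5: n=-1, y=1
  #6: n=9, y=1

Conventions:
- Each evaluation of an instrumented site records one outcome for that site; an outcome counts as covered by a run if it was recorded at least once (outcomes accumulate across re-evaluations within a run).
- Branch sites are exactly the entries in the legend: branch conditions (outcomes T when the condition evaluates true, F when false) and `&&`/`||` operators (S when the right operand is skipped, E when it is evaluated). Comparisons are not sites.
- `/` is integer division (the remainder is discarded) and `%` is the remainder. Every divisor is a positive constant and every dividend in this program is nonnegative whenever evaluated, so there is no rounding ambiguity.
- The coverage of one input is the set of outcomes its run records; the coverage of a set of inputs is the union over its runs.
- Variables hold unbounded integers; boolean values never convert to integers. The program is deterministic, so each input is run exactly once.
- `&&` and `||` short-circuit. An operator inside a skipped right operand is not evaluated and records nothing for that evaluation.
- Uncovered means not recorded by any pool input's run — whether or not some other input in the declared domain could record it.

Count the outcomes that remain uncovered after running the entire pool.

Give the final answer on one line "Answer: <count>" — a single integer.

input #1, n=5, y=3: events B1->F, B2->F, B3->F, B4->F, B6->F, B8->E, B9->E, B7->T, B10->T; outcomes B1=F, B2=F, B3=F, B4=F, B6=F, B7=T, B8=E, B9=E, B10=T
input #2, n=4, y=5: events B1->T, B3->T, B6->F, B8->E, B9->S, B7->F, B11->T; outcomes B1=T, B3=T, B6=F, B7=F, B8=E, B9=S, B11=T
input #3, n=2, y=4: events B1->T, B3->T, B6->T; outcomes B1=T, B3=T, B6=T
input #4, n=0, y=3: events B1->F, B2->T, B3->T, B6->F, B8->E, B9->S, B7->F, B11->T; outcomes B1=F, B2=T, B3=T, B6=F, B7=F, B8=E, B9=S, B11=T
input #5, n=-1, y=1: events B1->T, B3->T, B6->F, B8->E, B9->S, B7->F, B11->T; outcomes B1=T, B3=T, B6=F, B7=F, B8=E, B9=S, B11=T
input #6, n=9, y=1: events B1->T, B3->F, B4->T, B5->F, B6->F, B8->E, B9->S, B7->F, B11->T; outcomes B1=T, B3=F, B4=T, B5=F, B6=F, B7=F, B8=E, B9=S, B11=T
union over the pool: B1=T, B1=F, B2=T, B2=F, B3=T, B3=F, B4=T, B4=F, B5=F, B6=T, B6=F, B7=T, B7=F, B8=E, B9=S, B9=E, B10=T, B11=T
uncovered (4 of 22): B5=T, B8=S, B10=F, B11=F

Answer: 4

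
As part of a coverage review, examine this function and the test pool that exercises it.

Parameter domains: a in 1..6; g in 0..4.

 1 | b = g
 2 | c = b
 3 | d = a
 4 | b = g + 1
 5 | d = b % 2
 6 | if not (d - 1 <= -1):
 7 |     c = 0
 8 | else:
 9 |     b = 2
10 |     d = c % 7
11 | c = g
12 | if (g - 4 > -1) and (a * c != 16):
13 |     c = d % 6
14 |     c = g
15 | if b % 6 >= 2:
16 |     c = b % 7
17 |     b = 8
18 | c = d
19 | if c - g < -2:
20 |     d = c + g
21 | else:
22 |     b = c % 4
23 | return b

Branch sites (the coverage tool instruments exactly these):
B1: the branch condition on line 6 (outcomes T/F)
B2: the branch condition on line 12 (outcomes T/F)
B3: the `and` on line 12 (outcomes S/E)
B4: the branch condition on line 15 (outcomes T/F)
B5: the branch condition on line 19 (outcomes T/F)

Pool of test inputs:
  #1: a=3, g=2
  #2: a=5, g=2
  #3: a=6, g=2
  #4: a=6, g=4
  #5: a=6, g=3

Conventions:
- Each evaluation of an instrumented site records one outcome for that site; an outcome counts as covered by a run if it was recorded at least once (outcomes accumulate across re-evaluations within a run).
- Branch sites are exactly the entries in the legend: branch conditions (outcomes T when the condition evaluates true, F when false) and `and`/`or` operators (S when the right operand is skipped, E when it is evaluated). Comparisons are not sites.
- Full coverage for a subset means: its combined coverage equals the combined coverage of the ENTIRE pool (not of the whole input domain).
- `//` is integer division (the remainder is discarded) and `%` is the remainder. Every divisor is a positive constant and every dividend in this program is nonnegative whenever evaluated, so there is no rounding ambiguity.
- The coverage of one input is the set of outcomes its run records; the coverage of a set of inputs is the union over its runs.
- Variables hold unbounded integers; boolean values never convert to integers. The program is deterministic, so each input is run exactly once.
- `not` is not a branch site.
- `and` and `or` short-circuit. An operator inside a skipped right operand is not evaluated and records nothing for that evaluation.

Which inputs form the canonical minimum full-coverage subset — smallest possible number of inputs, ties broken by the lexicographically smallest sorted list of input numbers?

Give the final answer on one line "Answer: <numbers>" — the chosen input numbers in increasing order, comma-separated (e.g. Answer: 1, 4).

#1 (a=3, g=2) -> B1->T, B3->S, B2->F, B4->T, B5->F; covered: B1=T, B2=F, B3=S, B4=T, B5=F
#2 (a=5, g=2) -> B1->T, B3->S, B2->F, B4->T, B5->F; covered: B1=T, B2=F, B3=S, B4=T, B5=F
#3 (a=6, g=2) -> B1->T, B3->S, B2->F, B4->T, B5->F; covered: B1=T, B2=F, B3=S, B4=T, B5=F
#4 (a=6, g=4) -> B1->T, B3->E, B2->T, B4->T, B5->T; covered: B1=T, B2=T, B3=E, B4=T, B5=T
#5 (a=6, g=3) -> B1->F, B3->S, B2->F, B4->T, B5->F; covered: B1=F, B2=F, B3=S, B4=T, B5=F
together the pool reaches 9 outcomes: B1=T, B1=F, B2=T, B2=F, B3=S, B3=E, B4=T, B5=T, B5=F
every size-1 subset falls short of the 9 outcomes (best: 5/9)
at size 2, {4, 5} reaches all 9 outcomes; every lexicographically earlier size-2 subset fails

Answer: 4, 5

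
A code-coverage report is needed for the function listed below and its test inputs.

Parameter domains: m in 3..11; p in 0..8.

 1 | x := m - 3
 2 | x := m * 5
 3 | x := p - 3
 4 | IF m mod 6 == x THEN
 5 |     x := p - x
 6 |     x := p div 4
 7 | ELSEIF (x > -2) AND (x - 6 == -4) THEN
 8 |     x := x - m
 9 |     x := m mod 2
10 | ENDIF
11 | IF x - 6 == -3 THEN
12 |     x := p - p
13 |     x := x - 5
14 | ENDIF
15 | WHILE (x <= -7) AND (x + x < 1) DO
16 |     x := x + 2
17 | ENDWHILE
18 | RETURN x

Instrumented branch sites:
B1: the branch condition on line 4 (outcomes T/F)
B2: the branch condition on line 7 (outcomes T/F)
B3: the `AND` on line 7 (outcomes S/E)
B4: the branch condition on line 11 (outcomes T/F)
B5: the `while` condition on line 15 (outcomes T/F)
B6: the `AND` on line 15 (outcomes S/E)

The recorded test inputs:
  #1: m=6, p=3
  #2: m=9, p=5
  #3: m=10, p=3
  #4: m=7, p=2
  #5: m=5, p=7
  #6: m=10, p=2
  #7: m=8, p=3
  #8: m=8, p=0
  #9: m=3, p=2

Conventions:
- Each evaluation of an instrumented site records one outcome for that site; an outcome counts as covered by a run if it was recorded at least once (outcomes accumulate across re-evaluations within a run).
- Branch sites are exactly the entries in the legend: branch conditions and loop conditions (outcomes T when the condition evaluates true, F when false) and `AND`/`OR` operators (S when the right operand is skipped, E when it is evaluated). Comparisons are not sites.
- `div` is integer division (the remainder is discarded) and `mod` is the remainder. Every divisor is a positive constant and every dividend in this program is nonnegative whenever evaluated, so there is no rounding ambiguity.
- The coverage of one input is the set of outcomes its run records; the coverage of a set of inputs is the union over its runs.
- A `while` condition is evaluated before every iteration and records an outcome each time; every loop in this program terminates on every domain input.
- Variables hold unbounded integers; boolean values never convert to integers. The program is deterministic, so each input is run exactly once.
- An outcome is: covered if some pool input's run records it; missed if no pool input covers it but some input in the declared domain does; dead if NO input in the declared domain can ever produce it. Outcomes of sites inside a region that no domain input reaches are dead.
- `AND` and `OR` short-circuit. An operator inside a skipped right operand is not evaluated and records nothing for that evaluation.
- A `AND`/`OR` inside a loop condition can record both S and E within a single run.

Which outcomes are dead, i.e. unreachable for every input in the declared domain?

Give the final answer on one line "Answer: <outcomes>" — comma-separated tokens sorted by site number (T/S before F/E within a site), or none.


checking every outcome against all 81 domain inputs:
  B5=T: no domain input ever produces it -> dead
  B6=E: no domain input ever produces it -> dead
  reachable outcomes have witnesses, e.g. B1=T (e.g. m=3, p=6), B1=F (e.g. m=3, p=0), B2=T (e.g. m=3, p=5), B2=F (e.g. m=3, p=0)
Answer: B5=T, B6=E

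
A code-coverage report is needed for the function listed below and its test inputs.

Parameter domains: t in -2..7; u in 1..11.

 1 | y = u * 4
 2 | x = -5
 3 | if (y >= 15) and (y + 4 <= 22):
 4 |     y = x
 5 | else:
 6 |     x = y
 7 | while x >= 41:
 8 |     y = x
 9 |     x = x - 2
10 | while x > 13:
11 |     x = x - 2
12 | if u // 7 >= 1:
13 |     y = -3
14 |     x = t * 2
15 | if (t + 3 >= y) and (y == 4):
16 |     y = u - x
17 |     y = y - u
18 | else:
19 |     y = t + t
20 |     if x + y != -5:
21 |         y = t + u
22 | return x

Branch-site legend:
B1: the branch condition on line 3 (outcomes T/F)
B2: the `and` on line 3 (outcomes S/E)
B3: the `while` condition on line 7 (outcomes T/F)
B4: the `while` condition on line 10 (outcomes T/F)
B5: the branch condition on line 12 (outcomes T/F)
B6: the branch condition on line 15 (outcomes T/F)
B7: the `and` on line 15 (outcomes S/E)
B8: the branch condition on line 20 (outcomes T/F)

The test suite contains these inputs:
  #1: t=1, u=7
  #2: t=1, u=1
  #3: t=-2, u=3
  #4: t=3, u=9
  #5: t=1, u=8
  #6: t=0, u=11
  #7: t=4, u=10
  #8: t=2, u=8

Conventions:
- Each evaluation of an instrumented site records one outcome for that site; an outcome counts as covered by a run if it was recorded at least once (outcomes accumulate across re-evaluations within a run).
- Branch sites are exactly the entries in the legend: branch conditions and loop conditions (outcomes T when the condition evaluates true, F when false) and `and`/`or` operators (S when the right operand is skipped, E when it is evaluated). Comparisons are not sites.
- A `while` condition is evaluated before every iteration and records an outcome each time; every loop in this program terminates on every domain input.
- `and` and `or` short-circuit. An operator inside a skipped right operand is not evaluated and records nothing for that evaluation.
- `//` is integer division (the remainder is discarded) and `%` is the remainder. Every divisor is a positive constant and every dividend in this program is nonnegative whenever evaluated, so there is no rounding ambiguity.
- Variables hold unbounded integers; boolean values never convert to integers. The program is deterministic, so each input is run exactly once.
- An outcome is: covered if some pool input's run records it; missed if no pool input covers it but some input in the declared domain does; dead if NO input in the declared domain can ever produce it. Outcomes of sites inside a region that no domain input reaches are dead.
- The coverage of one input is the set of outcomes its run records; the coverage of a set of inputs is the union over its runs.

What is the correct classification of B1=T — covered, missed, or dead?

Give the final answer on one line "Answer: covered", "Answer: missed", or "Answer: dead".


no pool input records B1=T
but domain input (t=-2, u=4) does record it -> reachable, so missed
Answer: missed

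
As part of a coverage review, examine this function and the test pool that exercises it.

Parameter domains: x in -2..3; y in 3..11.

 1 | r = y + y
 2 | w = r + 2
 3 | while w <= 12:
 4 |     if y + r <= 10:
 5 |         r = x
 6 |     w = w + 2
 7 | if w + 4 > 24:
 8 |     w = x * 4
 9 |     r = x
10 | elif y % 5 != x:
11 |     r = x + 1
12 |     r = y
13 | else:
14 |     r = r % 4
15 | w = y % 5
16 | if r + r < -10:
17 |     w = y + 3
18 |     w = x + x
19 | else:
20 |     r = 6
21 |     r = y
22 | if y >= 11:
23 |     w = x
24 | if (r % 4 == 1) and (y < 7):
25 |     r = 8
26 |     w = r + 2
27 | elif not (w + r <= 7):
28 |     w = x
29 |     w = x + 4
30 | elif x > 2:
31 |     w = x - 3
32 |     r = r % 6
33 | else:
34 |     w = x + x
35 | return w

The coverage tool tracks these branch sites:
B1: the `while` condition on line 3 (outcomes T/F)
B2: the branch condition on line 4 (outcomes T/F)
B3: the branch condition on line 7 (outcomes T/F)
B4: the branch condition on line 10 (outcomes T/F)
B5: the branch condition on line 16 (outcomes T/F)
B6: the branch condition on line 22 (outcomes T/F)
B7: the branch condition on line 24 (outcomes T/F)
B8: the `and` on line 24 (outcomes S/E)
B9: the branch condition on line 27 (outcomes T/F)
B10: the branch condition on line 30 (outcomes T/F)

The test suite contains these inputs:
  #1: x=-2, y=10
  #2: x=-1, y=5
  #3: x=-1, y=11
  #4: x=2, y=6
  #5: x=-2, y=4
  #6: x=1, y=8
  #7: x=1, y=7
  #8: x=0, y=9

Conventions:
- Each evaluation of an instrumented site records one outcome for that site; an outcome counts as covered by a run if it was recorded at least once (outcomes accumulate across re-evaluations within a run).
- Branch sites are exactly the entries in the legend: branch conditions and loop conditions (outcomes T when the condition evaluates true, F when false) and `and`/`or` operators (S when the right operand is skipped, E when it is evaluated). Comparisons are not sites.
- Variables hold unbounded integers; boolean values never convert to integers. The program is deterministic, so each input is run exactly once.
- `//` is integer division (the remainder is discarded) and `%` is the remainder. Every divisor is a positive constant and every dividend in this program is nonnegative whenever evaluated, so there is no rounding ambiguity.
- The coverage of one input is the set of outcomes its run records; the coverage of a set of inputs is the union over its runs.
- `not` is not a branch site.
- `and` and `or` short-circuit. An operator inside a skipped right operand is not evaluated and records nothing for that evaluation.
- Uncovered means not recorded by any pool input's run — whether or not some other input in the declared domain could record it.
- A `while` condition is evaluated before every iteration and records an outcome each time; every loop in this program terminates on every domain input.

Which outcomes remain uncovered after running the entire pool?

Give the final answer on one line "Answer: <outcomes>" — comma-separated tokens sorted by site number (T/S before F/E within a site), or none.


run #1 (x=-2, y=10) runs B1->F, B3->T, B5->F, B6->F, B8->S, B7->F, B9->T; records B1=F, B3=T, B5=F, B6=F, B7=F, B8=S, B9=T
run #2 (x=-1, y=5) runs B1->T, B2->F, B1->F, B3->F, B4->T, B5->F, B6->F, B8->E, B7->T; records B1=T, B1=F, B2=F, B3=F, B4=T, B5=F, B6=F, B7=T, B8=E
run #3 (x=-1, y=11) runs B1->F, B3->T, B5->F, B6->T, B8->S, B7->F, B9->T; records B1=F, B3=T, B5=F, B6=T, B7=F, B8=S, B9=T
run #4 (x=2, y=6) runs B1->F, B3->F, B4->T, B5->F, B6->F, B8->S, B7->F, B9->F, B10->F; records B1=F, B3=F, B4=T, B5=F, B6=F, B7=F, B8=S, B9=F, B10=F
run #5 (x=-2, y=4) runs B1->T, B2->F, B1->T, B2->F, B1->F, B3->F, B4->T, B5->F, B6->F, B8->S, B7->F, B9->T; records B1=T, B1=F, B2=F, B3=F, B4=T, B5=F, B6=F, B7=F, B8=S, B9=T
run #6 (x=1, y=8) runs B1->F, B3->F, B4->T, B5->F, B6->F, B8->S, B7->F, B9->T; records B1=F, B3=F, B4=T, B5=F, B6=F, B7=F, B8=S, B9=T
run #7 (x=1, y=7) runs B1->F, B3->F, B4->T, B5->F, B6->F, B8->S, B7->F, B9->T; records B1=F, B3=F, B4=T, B5=F, B6=F, B7=F, B8=S, B9=T
run #8 (x=0, y=9) runs B1->F, B3->F, B4->T, B5->F, B6->F, B8->E, B7->F, B9->T; records B1=F, B3=F, B4=T, B5=F, B6=F, B7=F, B8=E, B9=T
union over the pool: B1=T, B1=F, B2=F, B3=T, B3=F, B4=T, B5=F, B6=T, B6=F, B7=T, B7=F, B8=S, B8=E, B9=T, B9=F, B10=F
uncovered (4 of 20): B2=T, B4=F, B5=T, B10=T
Answer: B2=T, B4=F, B5=T, B10=T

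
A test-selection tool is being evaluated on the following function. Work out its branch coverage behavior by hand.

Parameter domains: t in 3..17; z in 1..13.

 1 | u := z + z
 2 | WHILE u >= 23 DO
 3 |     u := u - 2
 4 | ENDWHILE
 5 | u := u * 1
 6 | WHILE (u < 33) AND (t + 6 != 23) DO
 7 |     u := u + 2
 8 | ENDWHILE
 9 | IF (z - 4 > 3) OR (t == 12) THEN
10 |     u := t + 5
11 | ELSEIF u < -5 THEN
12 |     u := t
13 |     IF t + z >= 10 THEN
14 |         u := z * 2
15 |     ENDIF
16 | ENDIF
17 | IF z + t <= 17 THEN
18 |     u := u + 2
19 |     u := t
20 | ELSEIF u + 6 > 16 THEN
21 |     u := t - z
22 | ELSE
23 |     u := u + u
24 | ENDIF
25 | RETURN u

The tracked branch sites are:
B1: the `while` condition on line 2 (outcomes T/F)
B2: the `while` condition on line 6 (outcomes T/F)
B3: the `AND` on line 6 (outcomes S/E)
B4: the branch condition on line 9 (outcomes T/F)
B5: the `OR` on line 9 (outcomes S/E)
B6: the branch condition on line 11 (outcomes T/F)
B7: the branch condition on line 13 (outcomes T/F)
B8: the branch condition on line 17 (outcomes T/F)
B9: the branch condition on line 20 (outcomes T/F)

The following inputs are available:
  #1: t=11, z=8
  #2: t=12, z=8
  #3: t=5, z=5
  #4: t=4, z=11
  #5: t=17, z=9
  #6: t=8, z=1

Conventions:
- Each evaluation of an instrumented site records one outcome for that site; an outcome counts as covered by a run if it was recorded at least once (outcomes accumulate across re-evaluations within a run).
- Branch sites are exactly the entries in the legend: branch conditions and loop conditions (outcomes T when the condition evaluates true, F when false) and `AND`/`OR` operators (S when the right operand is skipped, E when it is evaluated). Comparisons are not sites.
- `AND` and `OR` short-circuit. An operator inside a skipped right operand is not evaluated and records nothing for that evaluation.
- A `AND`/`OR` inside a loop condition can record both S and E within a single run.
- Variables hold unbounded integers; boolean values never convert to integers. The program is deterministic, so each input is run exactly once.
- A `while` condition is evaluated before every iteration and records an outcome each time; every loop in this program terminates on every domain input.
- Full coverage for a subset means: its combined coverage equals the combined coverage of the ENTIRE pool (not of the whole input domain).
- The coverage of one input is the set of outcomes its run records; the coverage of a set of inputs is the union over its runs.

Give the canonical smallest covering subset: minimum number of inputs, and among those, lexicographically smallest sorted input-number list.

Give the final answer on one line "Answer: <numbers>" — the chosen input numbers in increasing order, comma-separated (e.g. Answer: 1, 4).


input #1, t=11, z=8: events B1->F, B3->E, B2->T, B3->E, B2->T, B3->E, B2->T, B3->E, B2->T, B3->E, B2->T, B3->E, B2->T, B3->E, ...; outcomes B1=F, B2=T, B2=F, B3=S, B3=E, B4=T, B5=S, B8=F, B9=T
input #2, t=12, z=8: events B1->F, B3->E, B2->T, B3->E, B2->T, B3->E, B2->T, B3->E, B2->T, B3->E, B2->T, B3->E, B2->T, B3->E, ...; outcomes B1=F, B2=T, B2=F, B3=S, B3=E, B4=T, B5=S, B8=F, B9=T
input #3, t=5, z=5: events B1->F, B3->E, B2->T, B3->E, B2->T, B3->E, B2->T, B3->E, B2->T, B3->E, B2->T, B3->E, B2->T, B3->E, ...; outcomes B1=F, B2=T, B2=F, B3=S, B3=E, B4=F, B5=E, B6=F, B8=T
input #4, t=4, z=11: events B1->F, B3->E, B2->T, B3->E, B2->T, B3->E, B2->T, B3->E, B2->T, B3->E, B2->T, B3->E, B2->T, B3->S, ...; outcomes B1=F, B2=T, B2=F, B3=S, B3=E, B4=T, B5=S, B8=T
input #5, t=17, z=9: events B1->F, B3->E, B2->F, B5->S, B4->T, B8->F, B9->T; outcomes B1=F, B2=F, B3=E, B4=T, B5=S, B8=F, B9=T
input #6, t=8, z=1: events B1->F, B3->E, B2->T, B3->E, B2->T, B3->E, B2->T, B3->E, B2->T, B3->E, B2->T, B3->E, B2->T, B3->E, ...; outcomes B1=F, B2=T, B2=F, B3=S, B3=E, B4=F, B5=E, B6=F, B8=T
the full pool covers 13 outcomes: B1=F, B2=T, B2=F, B3=S, B3=E, B4=T, B4=F, B5=S, B5=E, B6=F, B8=T, B8=F, B9=T
size 1 is not enough: best union over all size-1 subsets is 9/13
size 2: inputs {1, 3} cover all 13 outcomes, and no lexicographically smaller subset of this size does
Answer: 1, 3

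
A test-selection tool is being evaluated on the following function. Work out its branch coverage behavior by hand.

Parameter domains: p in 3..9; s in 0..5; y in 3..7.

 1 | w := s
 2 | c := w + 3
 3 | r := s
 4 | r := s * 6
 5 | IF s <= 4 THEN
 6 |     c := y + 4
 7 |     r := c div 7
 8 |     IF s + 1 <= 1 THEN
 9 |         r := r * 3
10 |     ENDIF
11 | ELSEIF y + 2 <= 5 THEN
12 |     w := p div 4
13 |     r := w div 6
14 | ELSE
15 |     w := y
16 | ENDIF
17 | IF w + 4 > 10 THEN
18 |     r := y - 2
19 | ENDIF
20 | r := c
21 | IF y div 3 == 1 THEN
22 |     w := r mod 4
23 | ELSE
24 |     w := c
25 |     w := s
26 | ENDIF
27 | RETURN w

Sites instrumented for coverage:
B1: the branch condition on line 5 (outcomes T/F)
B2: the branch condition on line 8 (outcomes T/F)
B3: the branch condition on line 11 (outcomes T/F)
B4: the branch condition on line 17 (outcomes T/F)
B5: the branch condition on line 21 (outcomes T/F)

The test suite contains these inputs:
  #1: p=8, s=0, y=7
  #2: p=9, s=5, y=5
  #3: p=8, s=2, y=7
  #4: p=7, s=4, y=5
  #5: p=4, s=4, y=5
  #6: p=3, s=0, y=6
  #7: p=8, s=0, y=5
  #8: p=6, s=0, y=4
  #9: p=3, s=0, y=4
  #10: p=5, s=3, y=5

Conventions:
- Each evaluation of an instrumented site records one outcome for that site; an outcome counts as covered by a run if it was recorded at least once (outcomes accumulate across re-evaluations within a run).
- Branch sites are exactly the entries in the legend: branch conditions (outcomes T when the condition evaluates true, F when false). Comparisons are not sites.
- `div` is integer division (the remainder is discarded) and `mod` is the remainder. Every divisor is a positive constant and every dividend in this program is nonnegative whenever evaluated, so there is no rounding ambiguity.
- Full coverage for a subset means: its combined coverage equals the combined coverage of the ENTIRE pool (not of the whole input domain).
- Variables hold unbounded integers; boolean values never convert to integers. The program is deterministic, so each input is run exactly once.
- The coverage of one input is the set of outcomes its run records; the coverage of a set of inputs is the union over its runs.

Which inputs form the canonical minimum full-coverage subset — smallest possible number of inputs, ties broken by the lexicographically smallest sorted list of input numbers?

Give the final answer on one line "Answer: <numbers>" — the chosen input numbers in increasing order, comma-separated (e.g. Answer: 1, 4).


test 1 (p=8, s=0, y=7) hits B1=T, B2=T, B4=F, B5=F
test 2 (p=9, s=5, y=5) hits B1=F, B3=F, B4=F, B5=T
test 3 (p=8, s=2, y=7) hits B1=T, B2=F, B4=F, B5=F
test 4 (p=7, s=4, y=5) hits B1=T, B2=F, B4=F, B5=T
test 5 (p=4, s=4, y=5) hits B1=T, B2=F, B4=F, B5=T
test 6 (p=3, s=0, y=6) hits B1=T, B2=T, B4=F, B5=F
test 7 (p=8, s=0, y=5) hits B1=T, B2=T, B4=F, B5=T
test 8 (p=6, s=0, y=4) hits B1=T, B2=T, B4=F, B5=T
test 9 (p=3, s=0, y=4) hits B1=T, B2=T, B4=F, B5=T
test 10 (p=5, s=3, y=5) hits B1=T, B2=F, B4=F, B5=T
together the pool reaches 8 outcomes: B1=T, B1=F, B2=T, B2=F, B3=F, B4=F, B5=T, B5=F
every size-1 subset falls short of the 8 outcomes (best: 4/8)
every size-2 subset falls short of the 8 outcomes (best: 7/8)
size 3: inputs {1, 2, 3} cover all 8 outcomes, and no lexicographically smaller subset of this size does
Answer: 1, 2, 3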